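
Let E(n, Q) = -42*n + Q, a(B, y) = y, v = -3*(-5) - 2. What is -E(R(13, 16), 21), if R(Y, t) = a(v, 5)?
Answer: 189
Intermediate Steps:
v = 13 (v = 15 - 2 = 13)
R(Y, t) = 5
E(n, Q) = Q - 42*n
-E(R(13, 16), 21) = -(21 - 42*5) = -(21 - 210) = -1*(-189) = 189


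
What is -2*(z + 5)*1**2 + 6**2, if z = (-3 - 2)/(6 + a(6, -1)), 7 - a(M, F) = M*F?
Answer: 504/19 ≈ 26.526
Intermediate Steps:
a(M, F) = 7 - F*M (a(M, F) = 7 - M*F = 7 - F*M)
z = -5/19 (z = (-3 - 2)/(6 + (7 - 1*(-1)*6)) = -5/(6 + (7 + 6)) = -5/(6 + 13) = -5/19 ≈ -0.26316)
-2*(z + 5)*1**2 + 6**2 = -2*(-5/19 + 5)*1**2 + 6**2 = -2*90/19*1 + 36 = -180/19*1 + 36 = -180/19 + 36 = 504/19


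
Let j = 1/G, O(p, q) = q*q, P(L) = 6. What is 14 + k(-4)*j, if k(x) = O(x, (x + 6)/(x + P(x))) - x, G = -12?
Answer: 163/12 ≈ 13.583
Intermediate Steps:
O(p, q) = q²
j = -1/12 (j = 1/(-12) = -1/12 ≈ -0.083333)
k(x) = 1 - x (k(x) = ((x + 6)/(x + 6))² - x = ((6 + x)/(6 + x))² - x = 1² - x = 1 - x)
14 + k(-4)*j = 14 + (1 - 1*(-4))*(-1/12) = 14 + (1 + 4)*(-1/12) = 14 + 5*(-1/12) = 14 - 5/12 = 163/12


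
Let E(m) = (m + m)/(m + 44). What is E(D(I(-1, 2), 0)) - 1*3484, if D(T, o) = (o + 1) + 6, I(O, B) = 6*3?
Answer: -177670/51 ≈ -3483.7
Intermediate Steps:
I(O, B) = 18
D(T, o) = 7 + o (D(T, o) = (1 + o) + 6 = 7 + o)
E(m) = 2*m/(44 + m) (E(m) = (2*m)/(44 + m) = 2*m/(44 + m))
E(D(I(-1, 2), 0)) - 1*3484 = 2*(7 + 0)/(44 + (7 + 0)) - 1*3484 = 2*7/(44 + 7) - 3484 = 2*7/51 - 3484 = 2*7*(1/51) - 3484 = 14/51 - 3484 = -177670/51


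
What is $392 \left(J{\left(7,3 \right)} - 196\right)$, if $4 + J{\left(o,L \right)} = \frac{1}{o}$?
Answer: $-78344$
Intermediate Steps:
$J{\left(o,L \right)} = -4 + \frac{1}{o}$
$392 \left(J{\left(7,3 \right)} - 196\right) = 392 \left(\left(-4 + \frac{1}{7}\right) - 196\right) = 392 \left(- \frac{27}{7} - 196\right) = 392 \left(- \frac{1399}{7}\right) = -78344$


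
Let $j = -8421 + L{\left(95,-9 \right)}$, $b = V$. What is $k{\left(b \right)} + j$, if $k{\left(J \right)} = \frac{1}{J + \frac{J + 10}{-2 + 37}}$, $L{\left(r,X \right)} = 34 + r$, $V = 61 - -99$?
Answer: $- \frac{9568961}{1154} \approx -8292.0$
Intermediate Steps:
$V = 160$ ($V = 61 + 99 = 160$)
$b = 160$
$j = -8292$ ($j = -8421 + \left(34 + 95\right) = -8421 + 129 = -8292$)
$k{\left(J \right)} = \frac{1}{\frac{2}{7} + \frac{36 J}{35}}$ ($k{\left(J \right)} = \frac{1}{J + \frac{10 + J}{35}} = \frac{1}{J + \left(10 + J\right) \frac{1}{35}} = \frac{1}{J + \left(\frac{2}{7} + \frac{J}{35}\right)} = \frac{1}{\frac{2}{7} + \frac{36 J}{35}}$)
$k{\left(b \right)} + j = \frac{35}{2 \left(5 + 18 \cdot 160\right)} - 8292 = \frac{35}{2 \left(5 + 2880\right)} - 8292 = \frac{35}{2 \cdot 2885} - 8292 = \frac{35}{2} \cdot \frac{1}{2885} - 8292 = \frac{7}{1154} - 8292 = - \frac{9568961}{1154}$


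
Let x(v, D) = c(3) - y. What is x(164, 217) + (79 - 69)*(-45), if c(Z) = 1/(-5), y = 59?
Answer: -2546/5 ≈ -509.20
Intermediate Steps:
c(Z) = -⅕
x(v, D) = -296/5 (x(v, D) = -⅕ - 1*59 = -⅕ - 59 = -296/5)
x(164, 217) + (79 - 69)*(-45) = -296/5 + (79 - 69)*(-45) = -296/5 + 10*(-45) = -296/5 - 450 = -2546/5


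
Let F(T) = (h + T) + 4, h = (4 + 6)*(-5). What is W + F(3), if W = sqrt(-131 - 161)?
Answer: -43 + 2*I*sqrt(73) ≈ -43.0 + 17.088*I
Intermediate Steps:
h = -50 (h = 10*(-5) = -50)
W = 2*I*sqrt(73) (W = sqrt(-292) = 2*I*sqrt(73) ≈ 17.088*I)
F(T) = -46 + T (F(T) = (-50 + T) + 4 = -46 + T)
W + F(3) = 2*I*sqrt(73) + (-46 + 3) = 2*I*sqrt(73) - 43 = -43 + 2*I*sqrt(73)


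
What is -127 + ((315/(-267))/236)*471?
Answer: -2716963/21004 ≈ -129.35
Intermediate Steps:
-127 + ((315/(-267))/236)*471 = -127 + ((315*(-1/267))*(1/236))*471 = -127 - 105/89*1/236*471 = -127 - 105/21004*471 = -127 - 49455/21004 = -2716963/21004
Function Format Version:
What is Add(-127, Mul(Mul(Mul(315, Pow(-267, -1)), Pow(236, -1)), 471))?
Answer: Rational(-2716963, 21004) ≈ -129.35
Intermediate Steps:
Add(-127, Mul(Mul(Mul(315, Pow(-267, -1)), Pow(236, -1)), 471)) = Add(-127, Mul(Mul(Mul(315, Rational(-1, 267)), Rational(1, 236)), 471)) = Add(-127, Mul(Mul(Rational(-105, 89), Rational(1, 236)), 471)) = Add(-127, Mul(Rational(-105, 21004), 471)) = Add(-127, Rational(-49455, 21004)) = Rational(-2716963, 21004)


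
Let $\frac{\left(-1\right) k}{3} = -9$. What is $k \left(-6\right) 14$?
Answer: $-2268$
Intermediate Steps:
$k = 27$ ($k = \left(-3\right) \left(-9\right) = 27$)
$k \left(-6\right) 14 = 27 \left(-6\right) 14 = \left(-162\right) 14 = -2268$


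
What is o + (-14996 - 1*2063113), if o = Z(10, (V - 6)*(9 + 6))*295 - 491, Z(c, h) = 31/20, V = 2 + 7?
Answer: -8312571/4 ≈ -2.0781e+6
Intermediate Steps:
V = 9
Z(c, h) = 31/20 (Z(c, h) = 31*(1/20) = 31/20)
o = -135/4 (o = (31/20)*295 - 491 = 1829/4 - 491 = -135/4 ≈ -33.750)
o + (-14996 - 1*2063113) = -135/4 + (-14996 - 1*2063113) = -135/4 + (-14996 - 2063113) = -135/4 - 2078109 = -8312571/4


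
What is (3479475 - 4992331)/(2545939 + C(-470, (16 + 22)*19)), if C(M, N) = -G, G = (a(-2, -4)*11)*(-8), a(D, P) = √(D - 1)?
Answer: -350149008344/589255037723 + 12102848*I*√3/589255037723 ≈ -0.59422 + 3.5575e-5*I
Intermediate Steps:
a(D, P) = √(-1 + D)
G = -88*I*√3 (G = (√(-1 - 2)*11)*(-8) = (√(-3)*11)*(-8) = ((I*√3)*11)*(-8) = (11*I*√3)*(-8) = -88*I*√3 ≈ -152.42*I)
C(M, N) = 88*I*√3 (C(M, N) = -(-88)*I*√3 = 88*I*√3)
(3479475 - 4992331)/(2545939 + C(-470, (16 + 22)*19)) = (3479475 - 4992331)/(2545939 + 88*I*√3) = -1512856/(2545939 + 88*I*√3)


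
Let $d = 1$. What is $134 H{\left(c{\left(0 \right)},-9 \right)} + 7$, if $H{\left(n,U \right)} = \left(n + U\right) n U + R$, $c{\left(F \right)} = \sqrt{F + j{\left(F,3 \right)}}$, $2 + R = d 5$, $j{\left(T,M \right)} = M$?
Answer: $-3209 + 10854 \sqrt{3} \approx 15591.0$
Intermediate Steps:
$R = 3$ ($R = -2 + 1 \cdot 5 = -2 + 5 = 3$)
$c{\left(F \right)} = \sqrt{3 + F}$ ($c{\left(F \right)} = \sqrt{F + 3} = \sqrt{3 + F}$)
$H{\left(n,U \right)} = 3 + U n \left(U + n\right)$ ($H{\left(n,U \right)} = \left(n + U\right) n U + 3 = \left(U + n\right) n U + 3 = n \left(U + n\right) U + 3 = U n \left(U + n\right) + 3 = 3 + U n \left(U + n\right)$)
$134 H{\left(c{\left(0 \right)},-9 \right)} + 7 = 134 \left(3 - 9 \left(\sqrt{3 + 0}\right)^{2} + \sqrt{3 + 0} \left(-9\right)^{2}\right) + 7 = 134 \left(3 - 9 \left(\sqrt{3}\right)^{2} + \sqrt{3} \cdot 81\right) + 7 = 134 \left(3 - 27 + 81 \sqrt{3}\right) + 7 = 134 \left(-24 + 81 \sqrt{3}\right) + 7 = \left(-3216 + 10854 \sqrt{3}\right) + 7 = -3209 + 10854 \sqrt{3}$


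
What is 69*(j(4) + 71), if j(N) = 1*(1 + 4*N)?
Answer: 6072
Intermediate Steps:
j(N) = 1 + 4*N
69*(j(4) + 71) = 69*((1 + 4*4) + 71) = 69*((1 + 16) + 71) = 69*(17 + 71) = 69*88 = 6072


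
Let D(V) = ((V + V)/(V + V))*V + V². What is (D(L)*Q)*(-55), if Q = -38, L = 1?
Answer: 4180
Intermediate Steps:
D(V) = V + V² (D(V) = ((2*V)/((2*V)))*V + V² = ((2*V)*(1/(2*V)))*V + V² = 1*V + V² = V + V²)
(D(L)*Q)*(-55) = ((1*(1 + 1))*(-38))*(-55) = ((1*2)*(-38))*(-55) = (2*(-38))*(-55) = -76*(-55) = 4180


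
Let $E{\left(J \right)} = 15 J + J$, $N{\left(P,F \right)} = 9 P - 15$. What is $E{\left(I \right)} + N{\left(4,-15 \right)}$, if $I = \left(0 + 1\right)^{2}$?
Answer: $37$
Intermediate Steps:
$N{\left(P,F \right)} = -15 + 9 P$
$I = 1$ ($I = 1^{2} = 1$)
$E{\left(J \right)} = 16 J$
$E{\left(I \right)} + N{\left(4,-15 \right)} = 16 \cdot 1 + \left(-15 + 9 \cdot 4\right) = 16 + \left(-15 + 36\right) = 16 + 21 = 37$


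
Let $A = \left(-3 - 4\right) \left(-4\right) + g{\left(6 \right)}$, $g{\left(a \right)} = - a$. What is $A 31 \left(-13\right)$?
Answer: $-8866$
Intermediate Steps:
$A = 22$ ($A = \left(-3 - 4\right) \left(-4\right) - 6 = \left(-7\right) \left(-4\right) - 6 = 28 - 6 = 22$)
$A 31 \left(-13\right) = 22 \cdot 31 \left(-13\right) = 682 \left(-13\right) = -8866$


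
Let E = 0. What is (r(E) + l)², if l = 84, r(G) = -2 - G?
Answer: 6724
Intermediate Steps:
(r(E) + l)² = ((-2 - 1*0) + 84)² = ((-2 + 0) + 84)² = (-2 + 84)² = 82² = 6724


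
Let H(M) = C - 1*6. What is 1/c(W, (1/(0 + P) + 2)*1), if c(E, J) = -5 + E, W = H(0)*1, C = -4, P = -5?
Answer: -1/15 ≈ -0.066667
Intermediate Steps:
H(M) = -10 (H(M) = -4 - 1*6 = -4 - 6 = -10)
W = -10 (W = -10*1 = -10)
1/c(W, (1/(0 + P) + 2)*1) = 1/(-5 - 10) = 1/(-15) = -1/15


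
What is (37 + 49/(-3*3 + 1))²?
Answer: 61009/64 ≈ 953.27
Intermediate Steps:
(37 + 49/(-3*3 + 1))² = (37 + 49/(-9 + 1))² = (37 + 49/(-8))² = (37 + 49*(-⅛))² = (37 - 49/8)² = (247/8)² = 61009/64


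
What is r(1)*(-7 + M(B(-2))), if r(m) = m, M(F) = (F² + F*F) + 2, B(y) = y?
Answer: 3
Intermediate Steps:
M(F) = 2 + 2*F² (M(F) = (F² + F²) + 2 = 2*F² + 2 = 2 + 2*F²)
r(1)*(-7 + M(B(-2))) = 1*(-7 + (2 + 2*(-2)²)) = 1*(-7 + (2 + 2*4)) = 1*(-7 + (2 + 8)) = 1*(-7 + 10) = 1*3 = 3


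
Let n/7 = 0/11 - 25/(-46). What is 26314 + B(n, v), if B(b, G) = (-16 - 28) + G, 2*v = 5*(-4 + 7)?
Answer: 52555/2 ≈ 26278.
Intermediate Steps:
n = 175/46 (n = 7*(0/11 - 25/(-46)) = 7*(0*(1/11) - 25*(-1/46)) = 7*(0 + 25/46) = 7*(25/46) = 175/46 ≈ 3.8043)
v = 15/2 (v = (5*(-4 + 7))/2 = (5*3)/2 = (½)*15 = 15/2 ≈ 7.5000)
B(b, G) = -44 + G
26314 + B(n, v) = 26314 + (-44 + 15/2) = 26314 - 73/2 = 52555/2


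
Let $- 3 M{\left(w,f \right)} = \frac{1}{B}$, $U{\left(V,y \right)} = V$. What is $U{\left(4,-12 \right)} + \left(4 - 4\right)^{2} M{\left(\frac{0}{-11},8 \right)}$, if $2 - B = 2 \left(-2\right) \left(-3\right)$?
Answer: $4$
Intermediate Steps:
$B = -10$ ($B = 2 - 2 \left(-2\right) \left(-3\right) = 2 - \left(-4\right) \left(-3\right) = 2 - 12 = -10$)
$M{\left(w,f \right)} = \frac{1}{30}$ ($M{\left(w,f \right)} = - \frac{1}{3 \left(-10\right)} = \left(- \frac{1}{3}\right) \left(- \frac{1}{10}\right) = \frac{1}{30}$)
$U{\left(4,-12 \right)} + \left(4 - 4\right)^{2} M{\left(\frac{0}{-11},8 \right)} = 4 + \left(4 - 4\right)^{2} \cdot \frac{1}{30} = 4 + 0^{2} \cdot \frac{1}{30} = 4 + 0 \cdot \frac{1}{30} = 4 + 0 = 4$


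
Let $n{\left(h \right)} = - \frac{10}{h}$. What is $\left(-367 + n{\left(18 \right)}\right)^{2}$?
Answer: $\frac{10942864}{81} \approx 1.351 \cdot 10^{5}$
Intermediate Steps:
$\left(-367 + n{\left(18 \right)}\right)^{2} = \left(-367 - \frac{10}{18}\right)^{2} = \left(-367 - \frac{5}{9}\right)^{2} = \left(- \frac{3308}{9}\right)^{2} = \frac{10942864}{81}$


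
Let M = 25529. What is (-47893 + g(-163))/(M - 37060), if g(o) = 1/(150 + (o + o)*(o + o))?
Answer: 5097060417/1227198206 ≈ 4.1534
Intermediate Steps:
g(o) = 1/(150 + 4*o²) (g(o) = 1/(150 + (2*o)*(2*o)) = 1/(150 + 4*o²))
(-47893 + g(-163))/(M - 37060) = (-47893 + 1/(2*(75 + 2*(-163)²)))/(25529 - 37060) = (-47893 + 1/(2*(75 + 2*26569)))/(-11531) = (-47893 + 1/(2*(75 + 53138)))*(-1/11531) = (-47893 + (½)/53213)*(-1/11531) = (-47893 + (½)*(1/53213))*(-1/11531) = (-47893 + 1/106426)*(-1/11531) = -5097060417/106426*(-1/11531) = 5097060417/1227198206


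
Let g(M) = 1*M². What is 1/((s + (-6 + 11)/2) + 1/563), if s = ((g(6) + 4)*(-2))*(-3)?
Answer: 1126/273057 ≈ 0.0041237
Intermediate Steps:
g(M) = M²
s = 240 (s = ((6² + 4)*(-2))*(-3) = ((36 + 4)*(-2))*(-3) = (40*(-2))*(-3) = -80*(-3) = 240)
1/((s + (-6 + 11)/2) + 1/563) = 1/((240 + (-6 + 11)/2) + 1/563) = 1/((240 + (½)*5) + 1/563) = 1/((240 + 5/2) + 1/563) = 1/(485/2 + 1/563) = 1/(273057/1126) = 1126/273057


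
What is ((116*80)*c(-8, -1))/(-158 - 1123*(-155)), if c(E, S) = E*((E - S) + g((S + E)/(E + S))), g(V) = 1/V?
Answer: 148480/57969 ≈ 2.5614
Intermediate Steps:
g(V) = 1/V
c(E, S) = E*(1 + E - S) (c(E, S) = E*((E - S) + 1/((S + E)/(E + S))) = E*((E - S) + 1/((E + S)/(E + S))) = E*((E - S) + 1/1) = E*((E - S) + 1) = E*(1 + E - S))
((116*80)*c(-8, -1))/(-158 - 1123*(-155)) = ((116*80)*(-8*(1 - 8 - 1*(-1))))/(-158 - 1123*(-155)) = (9280*(-8*(1 - 8 + 1)))/(-158 + 174065) = (9280*(-8*(-6)))/173907 = (9280*48)*(1/173907) = 445440*(1/173907) = 148480/57969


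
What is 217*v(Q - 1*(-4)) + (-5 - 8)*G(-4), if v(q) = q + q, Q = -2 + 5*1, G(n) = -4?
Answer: 3090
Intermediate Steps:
Q = 3 (Q = -2 + 5 = 3)
v(q) = 2*q
217*v(Q - 1*(-4)) + (-5 - 8)*G(-4) = 217*(2*(3 - 1*(-4))) + (-5 - 8)*(-4) = 217*(2*(3 + 4)) - 13*(-4) = 217*(2*7) + 52 = 217*14 + 52 = 3038 + 52 = 3090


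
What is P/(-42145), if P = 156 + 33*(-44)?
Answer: 1296/42145 ≈ 0.030751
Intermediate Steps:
P = -1296 (P = 156 - 1452 = -1296)
P/(-42145) = -1296/(-42145) = -1296*(-1/42145) = 1296/42145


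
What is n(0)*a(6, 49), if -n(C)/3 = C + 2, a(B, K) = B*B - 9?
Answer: -162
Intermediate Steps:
a(B, K) = -9 + B² (a(B, K) = B² - 9 = -9 + B²)
n(C) = -6 - 3*C (n(C) = -3*(C + 2) = -3*(2 + C) = -6 - 3*C)
n(0)*a(6, 49) = (-6 - 3*0)*(-9 + 6²) = (-6 + 0)*(-9 + 36) = -6*27 = -162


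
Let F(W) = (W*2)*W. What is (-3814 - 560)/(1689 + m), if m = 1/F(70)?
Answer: -42865200/16552201 ≈ -2.5897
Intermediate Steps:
F(W) = 2*W² (F(W) = (2*W)*W = 2*W²)
m = 1/9800 (m = 1/(2*70²) = 1/(2*4900) = 1/9800 ≈ 0.00010204)
(-3814 - 560)/(1689 + m) = (-3814 - 560)/(1689 + 1/9800) = -4374/16552201/9800 = -4374*9800/16552201 = -42865200/16552201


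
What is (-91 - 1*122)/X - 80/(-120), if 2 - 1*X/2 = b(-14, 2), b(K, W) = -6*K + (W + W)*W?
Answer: 37/20 ≈ 1.8500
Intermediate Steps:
b(K, W) = -6*K + 2*W² (b(K, W) = -6*K + (2*W)*W = -6*K + 2*W²)
X = -180 (X = 4 - 2*(-6*(-14) + 2*2²) = 4 - 2*(84 + 2*4) = 4 - 2*(84 + 8) = 4 - 2*92 = 4 - 184 = -180)
(-91 - 1*122)/X - 80/(-120) = (-91 - 1*122)/(-180) - 80/(-120) = (-91 - 122)*(-1/180) - 80*(-1/120) = -213*(-1/180) + ⅔ = 71/60 + ⅔ = 37/20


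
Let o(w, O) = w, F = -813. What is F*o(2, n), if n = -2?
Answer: -1626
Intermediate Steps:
F*o(2, n) = -813*2 = -1626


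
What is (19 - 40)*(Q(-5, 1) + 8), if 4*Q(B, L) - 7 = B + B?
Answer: -609/4 ≈ -152.25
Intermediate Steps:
Q(B, L) = 7/4 + B/2 (Q(B, L) = 7/4 + (B + B)/4 = 7/4 + (2*B)/4 = 7/4 + B/2)
(19 - 40)*(Q(-5, 1) + 8) = (19 - 40)*((7/4 + (½)*(-5)) + 8) = -21*((7/4 - 5/2) + 8) = -21*(-¾ + 8) = -21*29/4 = -609/4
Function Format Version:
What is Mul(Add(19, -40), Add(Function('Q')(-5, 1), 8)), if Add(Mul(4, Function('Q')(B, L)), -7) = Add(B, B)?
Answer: Rational(-609, 4) ≈ -152.25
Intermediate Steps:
Function('Q')(B, L) = Add(Rational(7, 4), Mul(Rational(1, 2), B)) (Function('Q')(B, L) = Add(Rational(7, 4), Mul(Rational(1, 4), Add(B, B))) = Add(Rational(7, 4), Mul(Rational(1, 4), Mul(2, B))) = Add(Rational(7, 4), Mul(Rational(1, 2), B)))
Mul(Add(19, -40), Add(Function('Q')(-5, 1), 8)) = Mul(Add(19, -40), Add(Add(Rational(7, 4), Mul(Rational(1, 2), -5)), 8)) = Mul(-21, Add(Add(Rational(7, 4), Rational(-5, 2)), 8)) = Mul(-21, Add(Rational(-3, 4), 8)) = Mul(-21, Rational(29, 4)) = Rational(-609, 4)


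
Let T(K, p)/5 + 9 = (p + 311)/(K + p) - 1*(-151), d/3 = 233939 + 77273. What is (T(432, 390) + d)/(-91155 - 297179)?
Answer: -768035917/319210548 ≈ -2.4060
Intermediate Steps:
d = 933636 (d = 3*(233939 + 77273) = 3*311212 = 933636)
T(K, p) = 710 + 5*(311 + p)/(K + p) (T(K, p) = -45 + 5*((p + 311)/(K + p) - 1*(-151)) = -45 + 5*((311 + p)/(K + p) + 151) = -45 + 5*(151 + (311 + p)/(K + p)) = -45 + (755 + 5*(311 + p)/(K + p)) = 710 + 5*(311 + p)/(K + p))
(T(432, 390) + d)/(-91155 - 297179) = (5*(311 + 142*432 + 143*390)/(432 + 390) + 933636)/(-91155 - 297179) = (5*(311 + 61344 + 55770)/822 + 933636)/(-388334) = (5*(1/822)*117425 + 933636)*(-1/388334) = (587125/822 + 933636)*(-1/388334) = (768035917/822)*(-1/388334) = -768035917/319210548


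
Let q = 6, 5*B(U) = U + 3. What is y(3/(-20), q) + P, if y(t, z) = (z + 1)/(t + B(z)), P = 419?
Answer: 13967/33 ≈ 423.24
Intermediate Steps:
B(U) = ⅗ + U/5 (B(U) = (U + 3)/5 = (3 + U)/5 = ⅗ + U/5)
y(t, z) = (1 + z)/(⅗ + t + z/5) (y(t, z) = (z + 1)/(t + (⅗ + z/5)) = (1 + z)/(⅗ + t + z/5))
y(3/(-20), q) + P = 5*(1 + 6)/(3 + 6 + 5*(3/(-20))) + 419 = 5*7/(3 + 6 + 5*(3*(-1/20))) + 419 = 5*7/(3 + 6 + 5*(-3/20)) + 419 = 5*7/(3 + 6 - ¾) + 419 = 5*7/(33/4) + 419 = 5*(4/33)*7 + 419 = 140/33 + 419 = 13967/33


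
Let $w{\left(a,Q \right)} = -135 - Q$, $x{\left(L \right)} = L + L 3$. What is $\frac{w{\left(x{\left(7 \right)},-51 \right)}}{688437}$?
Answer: $- \frac{28}{229479} \approx -0.00012202$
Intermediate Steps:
$x{\left(L \right)} = 4 L$ ($x{\left(L \right)} = L + 3 L = 4 L$)
$\frac{w{\left(x{\left(7 \right)},-51 \right)}}{688437} = \frac{-135 - -51}{688437} = \left(-135 + 51\right) \frac{1}{688437} = \left(-84\right) \frac{1}{688437} = - \frac{28}{229479}$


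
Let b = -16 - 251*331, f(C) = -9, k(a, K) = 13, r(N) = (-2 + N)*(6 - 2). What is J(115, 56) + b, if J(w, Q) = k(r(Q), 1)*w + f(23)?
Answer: -81611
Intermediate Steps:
r(N) = -8 + 4*N (r(N) = (-2 + N)*4 = -8 + 4*N)
b = -83097 (b = -16 - 83081 = -83097)
J(w, Q) = -9 + 13*w (J(w, Q) = 13*w - 9 = -9 + 13*w)
J(115, 56) + b = (-9 + 13*115) - 83097 = (-9 + 1495) - 83097 = 1486 - 83097 = -81611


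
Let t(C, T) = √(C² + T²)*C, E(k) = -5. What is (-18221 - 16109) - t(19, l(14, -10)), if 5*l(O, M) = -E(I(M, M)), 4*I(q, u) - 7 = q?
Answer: -34330 - 19*√362 ≈ -34692.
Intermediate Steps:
I(q, u) = 7/4 + q/4
l(O, M) = 1 (l(O, M) = (-1*(-5))/5 = (⅕)*5 = 1)
t(C, T) = C*√(C² + T²)
(-18221 - 16109) - t(19, l(14, -10)) = (-18221 - 16109) - 19*√(19² + 1²) = -34330 - 19*√(361 + 1) = -34330 - 19*√362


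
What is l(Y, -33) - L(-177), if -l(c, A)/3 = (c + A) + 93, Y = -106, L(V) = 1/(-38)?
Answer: 5245/38 ≈ 138.03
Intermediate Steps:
L(V) = -1/38
l(c, A) = -279 - 3*A - 3*c (l(c, A) = -3*((c + A) + 93) = -3*((A + c) + 93) = -3*(93 + A + c) = -279 - 3*A - 3*c)
l(Y, -33) - L(-177) = (-279 - 3*(-33) - 3*(-106)) - 1*(-1/38) = (-279 + 99 + 318) + 1/38 = 138 + 1/38 = 5245/38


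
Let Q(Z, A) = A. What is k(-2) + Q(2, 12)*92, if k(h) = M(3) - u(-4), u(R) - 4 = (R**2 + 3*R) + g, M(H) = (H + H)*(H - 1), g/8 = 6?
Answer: 1060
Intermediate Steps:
g = 48 (g = 8*6 = 48)
M(H) = 2*H*(-1 + H) (M(H) = (2*H)*(-1 + H) = 2*H*(-1 + H))
u(R) = 52 + R**2 + 3*R (u(R) = 4 + ((R**2 + 3*R) + 48) = 4 + (48 + R**2 + 3*R) = 52 + R**2 + 3*R)
k(h) = -44 (k(h) = 2*3*(-1 + 3) - (52 + (-4)**2 + 3*(-4)) = 2*3*2 - (52 + 16 - 12) = 12 - 1*56 = 12 - 56 = -44)
k(-2) + Q(2, 12)*92 = -44 + 12*92 = -44 + 1104 = 1060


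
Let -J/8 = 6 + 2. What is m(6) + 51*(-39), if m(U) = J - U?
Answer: -2059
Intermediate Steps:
J = -64 (J = -8*(6 + 2) = -8*8 = -64)
m(U) = -64 - U
m(6) + 51*(-39) = (-64 - 1*6) + 51*(-39) = (-64 - 6) - 1989 = -70 - 1989 = -2059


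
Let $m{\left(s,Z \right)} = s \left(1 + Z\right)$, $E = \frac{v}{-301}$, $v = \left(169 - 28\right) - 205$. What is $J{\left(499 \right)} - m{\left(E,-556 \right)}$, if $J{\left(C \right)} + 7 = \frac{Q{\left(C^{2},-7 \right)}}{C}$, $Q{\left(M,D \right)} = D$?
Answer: $\frac{16670980}{150199} \approx 110.99$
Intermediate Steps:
$v = -64$ ($v = 141 - 205 = -64$)
$E = \frac{64}{301}$ ($E = - \frac{64}{-301} = \left(-64\right) \left(- \frac{1}{301}\right) = \frac{64}{301} \approx 0.21262$)
$J{\left(C \right)} = -7 - \frac{7}{C}$
$J{\left(499 \right)} - m{\left(E,-556 \right)} = \left(-7 - \frac{7}{499}\right) - \frac{64 \left(1 - 556\right)}{301} = \left(-7 - \frac{7}{499}\right) - \frac{64}{301} \left(-555\right) = \left(-7 - \frac{7}{499}\right) - - \frac{35520}{301} = - \frac{3500}{499} + \frac{35520}{301} = \frac{16670980}{150199}$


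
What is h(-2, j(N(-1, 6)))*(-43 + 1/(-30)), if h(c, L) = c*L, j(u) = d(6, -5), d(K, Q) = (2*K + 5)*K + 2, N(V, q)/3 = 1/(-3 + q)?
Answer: 134264/15 ≈ 8950.9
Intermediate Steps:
N(V, q) = 3/(-3 + q)
d(K, Q) = 2 + K*(5 + 2*K) (d(K, Q) = (5 + 2*K)*K + 2 = K*(5 + 2*K) + 2 = 2 + K*(5 + 2*K))
j(u) = 104 (j(u) = 2 + 2*6² + 5*6 = 2 + 2*36 + 30 = 2 + 72 + 30 = 104)
h(c, L) = L*c
h(-2, j(N(-1, 6)))*(-43 + 1/(-30)) = (104*(-2))*(-43 + 1/(-30)) = -208*(-43 - 1/30) = -208*(-1291/30) = 134264/15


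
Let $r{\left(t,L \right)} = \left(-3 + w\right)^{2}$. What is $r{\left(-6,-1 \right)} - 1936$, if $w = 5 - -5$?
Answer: $-1887$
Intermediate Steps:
$w = 10$ ($w = 5 + 5 = 10$)
$r{\left(t,L \right)} = 49$ ($r{\left(t,L \right)} = \left(-3 + 10\right)^{2} = 7^{2} = 49$)
$r{\left(-6,-1 \right)} - 1936 = 49 - 1936 = -1887$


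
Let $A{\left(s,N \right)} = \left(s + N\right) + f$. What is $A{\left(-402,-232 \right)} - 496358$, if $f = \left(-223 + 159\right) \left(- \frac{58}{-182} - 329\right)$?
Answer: $- \frac{43312032}{91} \approx -4.7596 \cdot 10^{5}$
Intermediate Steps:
$f = \frac{1914240}{91}$ ($f = - 64 \left(\left(-58\right) \left(- \frac{1}{182}\right) - 329\right) = - 64 \left(\frac{29}{91} - 329\right) = \left(-64\right) \left(- \frac{29910}{91}\right) = \frac{1914240}{91} \approx 21036.0$)
$A{\left(s,N \right)} = \frac{1914240}{91} + N + s$ ($A{\left(s,N \right)} = \left(s + N\right) + \frac{1914240}{91} = \left(N + s\right) + \frac{1914240}{91} = \frac{1914240}{91} + N + s$)
$A{\left(-402,-232 \right)} - 496358 = \left(\frac{1914240}{91} - 232 - 402\right) - 496358 = \frac{1856546}{91} - 496358 = - \frac{43312032}{91}$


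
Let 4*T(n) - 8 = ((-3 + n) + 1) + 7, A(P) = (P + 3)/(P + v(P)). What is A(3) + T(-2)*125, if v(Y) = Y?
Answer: 1379/4 ≈ 344.75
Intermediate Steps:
A(P) = (3 + P)/(2*P) (A(P) = (P + 3)/(P + P) = (3 + P)/((2*P)) = (3 + P)*(1/(2*P)) = (3 + P)/(2*P))
T(n) = 13/4 + n/4 (T(n) = 2 + (((-3 + n) + 1) + 7)/4 = 2 + ((-2 + n) + 7)/4 = 2 + (5 + n)/4 = 2 + (5/4 + n/4) = 13/4 + n/4)
A(3) + T(-2)*125 = (½)*(3 + 3)/3 + (13/4 + (¼)*(-2))*125 = (½)*(⅓)*6 + (13/4 - ½)*125 = 1 + (11/4)*125 = 1 + 1375/4 = 1379/4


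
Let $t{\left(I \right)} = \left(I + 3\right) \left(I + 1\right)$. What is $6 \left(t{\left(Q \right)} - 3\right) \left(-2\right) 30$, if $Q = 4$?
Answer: $-11520$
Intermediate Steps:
$t{\left(I \right)} = \left(1 + I\right) \left(3 + I\right)$ ($t{\left(I \right)} = \left(3 + I\right) \left(1 + I\right) = \left(1 + I\right) \left(3 + I\right)$)
$6 \left(t{\left(Q \right)} - 3\right) \left(-2\right) 30 = 6 \left(\left(3 + 4^{2} + 4 \cdot 4\right) - 3\right) \left(-2\right) 30 = 6 \left(\left(3 + 16 + 16\right) - 3\right) \left(-2\right) 30 = 6 \left(35 - 3\right) \left(-2\right) 30 = 6 \cdot 32 \left(-2\right) 30 = 192 \left(-2\right) 30 = \left(-384\right) 30 = -11520$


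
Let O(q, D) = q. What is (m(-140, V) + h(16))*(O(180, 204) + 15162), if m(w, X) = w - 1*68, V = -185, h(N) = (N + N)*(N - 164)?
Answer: -75850848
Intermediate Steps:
h(N) = 2*N*(-164 + N) (h(N) = (2*N)*(-164 + N) = 2*N*(-164 + N))
m(w, X) = -68 + w (m(w, X) = w - 68 = -68 + w)
(m(-140, V) + h(16))*(O(180, 204) + 15162) = ((-68 - 140) + 2*16*(-164 + 16))*(180 + 15162) = (-208 + 2*16*(-148))*15342 = (-208 - 4736)*15342 = -4944*15342 = -75850848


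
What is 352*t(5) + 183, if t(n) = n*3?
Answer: 5463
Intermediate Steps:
t(n) = 3*n
352*t(5) + 183 = 352*(3*5) + 183 = 352*15 + 183 = 5280 + 183 = 5463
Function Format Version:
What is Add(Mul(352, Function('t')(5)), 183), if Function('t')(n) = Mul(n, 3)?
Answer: 5463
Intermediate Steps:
Function('t')(n) = Mul(3, n)
Add(Mul(352, Function('t')(5)), 183) = Add(Mul(352, Mul(3, 5)), 183) = Add(Mul(352, 15), 183) = Add(5280, 183) = 5463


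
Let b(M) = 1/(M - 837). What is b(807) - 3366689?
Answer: -101000671/30 ≈ -3.3667e+6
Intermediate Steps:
b(M) = 1/(-837 + M)
b(807) - 3366689 = 1/(-837 + 807) - 3366689 = 1/(-30) - 3366689 = -1/30 - 3366689 = -101000671/30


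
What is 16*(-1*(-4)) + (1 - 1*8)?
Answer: 57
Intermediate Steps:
16*(-1*(-4)) + (1 - 1*8) = 16*4 + (1 - 8) = 64 - 7 = 57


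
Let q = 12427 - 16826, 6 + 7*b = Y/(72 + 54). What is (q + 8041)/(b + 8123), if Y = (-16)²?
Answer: 1606122/3581993 ≈ 0.44839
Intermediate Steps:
Y = 256
b = -250/441 (b = -6/7 + (256/(72 + 54))/7 = -6/7 + (256/126)/7 = -6/7 + ((1/126)*256)/7 = -6/7 + (⅐)*(128/63) = -6/7 + 128/441 = -250/441 ≈ -0.56689)
q = -4399
(q + 8041)/(b + 8123) = (-4399 + 8041)/(-250/441 + 8123) = 3642/(3581993/441) = 3642*(441/3581993) = 1606122/3581993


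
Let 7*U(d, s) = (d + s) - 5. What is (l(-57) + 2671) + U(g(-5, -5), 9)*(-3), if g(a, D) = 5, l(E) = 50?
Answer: 19020/7 ≈ 2717.1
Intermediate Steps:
U(d, s) = -5/7 + d/7 + s/7 (U(d, s) = ((d + s) - 5)/7 = (-5 + d + s)/7 = -5/7 + d/7 + s/7)
(l(-57) + 2671) + U(g(-5, -5), 9)*(-3) = (50 + 2671) + (-5/7 + (1/7)*5 + (1/7)*9)*(-3) = 2721 + (-5/7 + 5/7 + 9/7)*(-3) = 2721 + (9/7)*(-3) = 2721 - 27/7 = 19020/7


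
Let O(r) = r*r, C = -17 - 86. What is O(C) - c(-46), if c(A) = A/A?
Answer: 10608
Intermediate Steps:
c(A) = 1
C = -103
O(r) = r²
O(C) - c(-46) = (-103)² - 1*1 = 10609 - 1 = 10608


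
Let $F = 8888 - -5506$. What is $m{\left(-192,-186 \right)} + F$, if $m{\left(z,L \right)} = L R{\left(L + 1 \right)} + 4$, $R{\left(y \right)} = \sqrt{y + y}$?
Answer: $14398 - 186 i \sqrt{370} \approx 14398.0 - 3577.8 i$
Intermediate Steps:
$R{\left(y \right)} = \sqrt{2} \sqrt{y}$ ($R{\left(y \right)} = \sqrt{2 y} = \sqrt{2} \sqrt{y}$)
$m{\left(z,L \right)} = 4 + L \sqrt{2} \sqrt{1 + L}$ ($m{\left(z,L \right)} = L \sqrt{2} \sqrt{L + 1} + 4 = L \sqrt{2} \sqrt{1 + L} + 4 = 4 + L \sqrt{2} \sqrt{1 + L}$)
$F = 14394$ ($F = 8888 + 5506 = 14394$)
$m{\left(-192,-186 \right)} + F = \left(4 - 186 \sqrt{2 + 2 \left(-186\right)}\right) + 14394 = \left(4 - 186 \sqrt{2 - 372}\right) + 14394 = \left(4 - 186 \sqrt{-370}\right) + 14394 = \left(4 - 186 i \sqrt{370}\right) + 14394 = 14398 - 186 i \sqrt{370}$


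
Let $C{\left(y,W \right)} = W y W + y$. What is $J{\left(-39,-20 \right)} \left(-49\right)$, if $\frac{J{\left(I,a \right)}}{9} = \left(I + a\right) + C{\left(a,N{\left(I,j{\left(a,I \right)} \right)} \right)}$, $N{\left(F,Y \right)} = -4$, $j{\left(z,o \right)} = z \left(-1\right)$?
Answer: $175959$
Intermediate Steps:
$j{\left(z,o \right)} = - z$
$C{\left(y,W \right)} = y + y W^{2}$ ($C{\left(y,W \right)} = y W^{2} + y = y + y W^{2}$)
$J{\left(I,a \right)} = 9 I + 162 a$ ($J{\left(I,a \right)} = 9 \left(\left(I + a\right) + a \left(1 + \left(-4\right)^{2}\right)\right) = 9 \left(\left(I + a\right) + a \left(1 + 16\right)\right) = 9 \left(\left(I + a\right) + a 17\right) = 9 \left(\left(I + a\right) + 17 a\right) = 9 \left(I + 18 a\right) = 9 I + 162 a$)
$J{\left(-39,-20 \right)} \left(-49\right) = \left(9 \left(-39\right) + 162 \left(-20\right)\right) \left(-49\right) = \left(-351 - 3240\right) \left(-49\right) = \left(-3591\right) \left(-49\right) = 175959$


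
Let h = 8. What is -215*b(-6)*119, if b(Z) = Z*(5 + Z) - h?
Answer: 51170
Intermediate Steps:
b(Z) = -8 + Z*(5 + Z) (b(Z) = Z*(5 + Z) - 1*8 = Z*(5 + Z) - 8 = -8 + Z*(5 + Z))
-215*b(-6)*119 = -215*(-8 + (-6)**2 + 5*(-6))*119 = -215*(-8 + 36 - 30)*119 = -215*(-2)*119 = 430*119 = 51170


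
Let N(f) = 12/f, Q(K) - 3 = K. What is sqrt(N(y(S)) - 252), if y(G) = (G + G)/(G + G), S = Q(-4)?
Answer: 4*I*sqrt(15) ≈ 15.492*I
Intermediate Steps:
Q(K) = 3 + K
S = -1 (S = 3 - 4 = -1)
y(G) = 1 (y(G) = (2*G)/((2*G)) = (2*G)*(1/(2*G)) = 1)
sqrt(N(y(S)) - 252) = sqrt(12/1 - 252) = sqrt(12*1 - 252) = sqrt(12 - 252) = sqrt(-240) = 4*I*sqrt(15)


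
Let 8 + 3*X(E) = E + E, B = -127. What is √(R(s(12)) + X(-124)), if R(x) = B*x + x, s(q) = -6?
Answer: 2*√1509/3 ≈ 25.897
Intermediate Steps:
R(x) = -126*x (R(x) = -127*x + x = -126*x)
X(E) = -8/3 + 2*E/3 (X(E) = -8/3 + (E + E)/3 = -8/3 + (2*E)/3 = -8/3 + 2*E/3)
√(R(s(12)) + X(-124)) = √(-126*(-6) + (-8/3 + (⅔)*(-124))) = √(756 + (-8/3 - 248/3)) = √(756 - 256/3) = √(2012/3) = 2*√1509/3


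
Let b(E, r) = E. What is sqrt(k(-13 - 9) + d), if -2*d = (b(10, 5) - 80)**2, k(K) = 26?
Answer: 2*I*sqrt(606) ≈ 49.234*I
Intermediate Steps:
d = -2450 (d = -(10 - 80)**2/2 = -1/2*(-70)**2 = -1/2*4900 = -2450)
sqrt(k(-13 - 9) + d) = sqrt(26 - 2450) = sqrt(-2424) = 2*I*sqrt(606)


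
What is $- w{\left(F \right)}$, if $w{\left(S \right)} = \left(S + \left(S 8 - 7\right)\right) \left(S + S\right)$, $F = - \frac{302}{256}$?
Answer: $- \frac{340505}{8192} \approx -41.566$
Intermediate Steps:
$F = - \frac{151}{128}$ ($F = - \frac{302}{256} = \left(-1\right) \frac{151}{128} = - \frac{151}{128} \approx -1.1797$)
$w{\left(S \right)} = 2 S \left(-7 + 9 S\right)$ ($w{\left(S \right)} = \left(S + \left(8 S - 7\right)\right) 2 S = \left(S + \left(-7 + 8 S\right)\right) 2 S = \left(-7 + 9 S\right) 2 S = 2 S \left(-7 + 9 S\right)$)
$- w{\left(F \right)} = - \frac{2 \left(-151\right) \left(-7 + 9 \left(- \frac{151}{128}\right)\right)}{128} = - \frac{2 \left(-151\right) \left(-7 - \frac{1359}{128}\right)}{128} = - \frac{2 \left(-151\right) \left(-2255\right)}{128 \cdot 128} = \left(-1\right) \frac{340505}{8192} = - \frac{340505}{8192}$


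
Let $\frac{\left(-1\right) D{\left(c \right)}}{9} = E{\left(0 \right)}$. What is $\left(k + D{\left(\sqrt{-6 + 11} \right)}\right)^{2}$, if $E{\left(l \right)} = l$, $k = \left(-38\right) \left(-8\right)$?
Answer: $92416$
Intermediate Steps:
$k = 304$
$D{\left(c \right)} = 0$ ($D{\left(c \right)} = \left(-9\right) 0 = 0$)
$\left(k + D{\left(\sqrt{-6 + 11} \right)}\right)^{2} = \left(304 + 0\right)^{2} = 304^{2} = 92416$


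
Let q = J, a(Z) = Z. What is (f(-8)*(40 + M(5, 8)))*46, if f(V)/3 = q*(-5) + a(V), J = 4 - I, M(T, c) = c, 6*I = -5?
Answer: -213072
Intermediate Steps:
I = -⅚ (I = (⅙)*(-5) = -⅚ ≈ -0.83333)
J = 29/6 (J = 4 - 1*(-⅚) = 4 + ⅚ = 29/6 ≈ 4.8333)
q = 29/6 ≈ 4.8333
f(V) = -145/2 + 3*V (f(V) = 3*((29/6)*(-5) + V) = 3*(-145/6 + V) = -145/2 + 3*V)
(f(-8)*(40 + M(5, 8)))*46 = ((-145/2 + 3*(-8))*(40 + 8))*46 = ((-145/2 - 24)*48)*46 = -193/2*48*46 = -4632*46 = -213072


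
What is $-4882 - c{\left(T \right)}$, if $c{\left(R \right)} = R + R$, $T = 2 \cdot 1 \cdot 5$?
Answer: $-4902$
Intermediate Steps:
$T = 10$ ($T = 2 \cdot 5 = 10$)
$c{\left(R \right)} = 2 R$
$-4882 - c{\left(T \right)} = -4882 - 2 \cdot 10 = -4882 - 20 = -4902$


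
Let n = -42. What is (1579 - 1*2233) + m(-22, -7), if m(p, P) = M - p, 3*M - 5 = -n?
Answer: -1849/3 ≈ -616.33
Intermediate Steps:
M = 47/3 (M = 5/3 + (-1*(-42))/3 = 5/3 + (⅓)*42 = 5/3 + 14 = 47/3 ≈ 15.667)
m(p, P) = 47/3 - p
(1579 - 1*2233) + m(-22, -7) = (1579 - 1*2233) + (47/3 - 1*(-22)) = (1579 - 2233) + (47/3 + 22) = -654 + 113/3 = -1849/3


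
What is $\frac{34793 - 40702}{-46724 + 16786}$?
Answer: $\frac{5909}{29938} \approx 0.19737$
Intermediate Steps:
$\frac{34793 - 40702}{-46724 + 16786} = - \frac{5909}{-29938} = \left(-5909\right) \left(- \frac{1}{29938}\right) = \frac{5909}{29938}$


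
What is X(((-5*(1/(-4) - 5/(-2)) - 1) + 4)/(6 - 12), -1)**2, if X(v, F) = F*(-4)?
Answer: 16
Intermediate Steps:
X(v, F) = -4*F
X(((-5*(1/(-4) - 5/(-2)) - 1) + 4)/(6 - 12), -1)**2 = (-4*(-1))**2 = 4**2 = 16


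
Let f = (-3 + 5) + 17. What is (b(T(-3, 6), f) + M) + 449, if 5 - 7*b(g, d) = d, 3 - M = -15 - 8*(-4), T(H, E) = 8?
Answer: 433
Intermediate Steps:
f = 19 (f = 2 + 17 = 19)
M = -14 (M = 3 - (-15 - 8*(-4)) = 3 - (-15 + 32) = 3 - 1*17 = 3 - 17 = -14)
b(g, d) = 5/7 - d/7
(b(T(-3, 6), f) + M) + 449 = ((5/7 - 1/7*19) - 14) + 449 = ((5/7 - 19/7) - 14) + 449 = (-2 - 14) + 449 = -16 + 449 = 433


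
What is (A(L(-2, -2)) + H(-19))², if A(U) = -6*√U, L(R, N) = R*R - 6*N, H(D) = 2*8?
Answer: 64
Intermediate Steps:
H(D) = 16
L(R, N) = R² - 6*N
(A(L(-2, -2)) + H(-19))² = (-6*√((-2)² - 6*(-2)) + 16)² = (-6*√(4 + 12) + 16)² = (-6*√16 + 16)² = (-6*4 + 16)² = (-24 + 16)² = (-8)² = 64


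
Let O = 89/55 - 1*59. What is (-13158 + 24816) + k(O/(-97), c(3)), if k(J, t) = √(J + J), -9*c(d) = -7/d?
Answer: 11658 + 2*√8418630/5335 ≈ 11659.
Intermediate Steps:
O = -3156/55 (O = 89*(1/55) - 59 = 89/55 - 59 = -3156/55 ≈ -57.382)
c(d) = 7/(9*d) (c(d) = -(-7)/(9*d) = 7/(9*d))
k(J, t) = √2*√J (k(J, t) = √(2*J) = √2*√J)
(-13158 + 24816) + k(O/(-97), c(3)) = (-13158 + 24816) + √2*√(-3156/55/(-97)) = 11658 + √2*√(-3156/55*(-1/97)) = 11658 + √2*√(3156/5335) = 11658 + √2*(2*√4209315/5335) = 11658 + 2*√8418630/5335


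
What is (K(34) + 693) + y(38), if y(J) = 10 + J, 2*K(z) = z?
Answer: 758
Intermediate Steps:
K(z) = z/2
(K(34) + 693) + y(38) = ((½)*34 + 693) + (10 + 38) = (17 + 693) + 48 = 710 + 48 = 758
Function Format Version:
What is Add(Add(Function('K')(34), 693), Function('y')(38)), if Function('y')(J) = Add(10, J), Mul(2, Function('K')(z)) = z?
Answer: 758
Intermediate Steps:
Function('K')(z) = Mul(Rational(1, 2), z)
Add(Add(Function('K')(34), 693), Function('y')(38)) = Add(Add(Mul(Rational(1, 2), 34), 693), Add(10, 38)) = Add(Add(17, 693), 48) = Add(710, 48) = 758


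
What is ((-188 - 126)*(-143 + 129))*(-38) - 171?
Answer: -167219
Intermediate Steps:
((-188 - 126)*(-143 + 129))*(-38) - 171 = -314*(-14)*(-38) - 171 = 4396*(-38) - 171 = -167048 - 171 = -167219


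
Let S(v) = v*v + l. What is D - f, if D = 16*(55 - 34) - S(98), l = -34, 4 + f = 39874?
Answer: -49104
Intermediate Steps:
f = 39870 (f = -4 + 39874 = 39870)
S(v) = -34 + v² (S(v) = v*v - 34 = v² - 34 = -34 + v²)
D = -9234 (D = 16*(55 - 34) - (-34 + 98²) = 16*21 - (-34 + 9604) = 336 - 1*9570 = 336 - 9570 = -9234)
D - f = -9234 - 1*39870 = -9234 - 39870 = -49104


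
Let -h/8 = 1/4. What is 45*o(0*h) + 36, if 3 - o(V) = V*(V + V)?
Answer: 171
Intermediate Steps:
h = -2 (h = -8/4 = -8*1/4 = -2)
o(V) = 3 - 2*V**2 (o(V) = 3 - V*(V + V) = 3 - V*2*V = 3 - 2*V**2)
45*o(0*h) + 36 = 45*(3 - 2*(0*(-2))**2) + 36 = 45*(3 - 2*0**2) + 36 = 45*(3 - 2*0) + 36 = 45*(3 + 0) + 36 = 45*3 + 36 = 135 + 36 = 171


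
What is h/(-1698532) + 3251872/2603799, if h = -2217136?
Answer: 256736026172/100514452797 ≈ 2.5542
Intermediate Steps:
h/(-1698532) + 3251872/2603799 = -2217136/(-1698532) + 3251872/2603799 = -2217136*(-1/1698532) + 3251872*(1/2603799) = 554284/424633 + 3251872/2603799 = 256736026172/100514452797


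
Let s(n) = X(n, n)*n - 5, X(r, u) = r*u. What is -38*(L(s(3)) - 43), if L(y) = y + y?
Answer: -38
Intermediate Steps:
s(n) = -5 + n³ (s(n) = (n*n)*n - 5 = n²*n - 5 = n³ - 5 = -5 + n³)
L(y) = 2*y
-38*(L(s(3)) - 43) = -38*(2*(-5 + 3³) - 43) = -38*(2*(-5 + 27) - 43) = -38*(2*22 - 43) = -38*(44 - 43) = -38*1 = -38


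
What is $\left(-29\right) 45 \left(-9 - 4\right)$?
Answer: $16965$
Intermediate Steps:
$\left(-29\right) 45 \left(-9 - 4\right) = - 1305 \left(-9 - 4\right) = \left(-1305\right) \left(-13\right) = 16965$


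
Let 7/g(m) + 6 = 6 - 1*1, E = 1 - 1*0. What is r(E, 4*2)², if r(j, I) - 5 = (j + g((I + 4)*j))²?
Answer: 1681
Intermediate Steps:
E = 1 (E = 1 + 0 = 1)
g(m) = -7 (g(m) = 7/(-6 + (6 - 1*1)) = 7/(-6 + (6 - 1)) = 7/(-6 + 5) = 7/(-1) = 7*(-1) = -7)
r(j, I) = 5 + (-7 + j)² (r(j, I) = 5 + (j - 7)² = 5 + (-7 + j)²)
r(E, 4*2)² = (5 + (-7 + 1)²)² = (5 + (-6)²)² = (5 + 36)² = 41² = 1681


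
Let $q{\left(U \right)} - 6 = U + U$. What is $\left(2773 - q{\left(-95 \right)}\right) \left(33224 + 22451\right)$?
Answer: $164630975$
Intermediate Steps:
$q{\left(U \right)} = 6 + 2 U$ ($q{\left(U \right)} = 6 + \left(U + U\right) = 6 + 2 U$)
$\left(2773 - q{\left(-95 \right)}\right) \left(33224 + 22451\right) = \left(2773 - \left(6 + 2 \left(-95\right)\right)\right) \left(33224 + 22451\right) = \left(2773 - \left(6 - 190\right)\right) 55675 = \left(2773 - -184\right) 55675 = \left(2773 + 184\right) 55675 = 2957 \cdot 55675 = 164630975$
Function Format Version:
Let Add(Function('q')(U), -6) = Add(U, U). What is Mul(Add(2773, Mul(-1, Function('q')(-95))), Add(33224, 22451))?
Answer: 164630975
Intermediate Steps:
Function('q')(U) = Add(6, Mul(2, U)) (Function('q')(U) = Add(6, Add(U, U)) = Add(6, Mul(2, U)))
Mul(Add(2773, Mul(-1, Function('q')(-95))), Add(33224, 22451)) = Mul(Add(2773, Mul(-1, Add(6, Mul(2, -95)))), Add(33224, 22451)) = Mul(Add(2773, Mul(-1, Add(6, -190))), 55675) = Mul(Add(2773, Mul(-1, -184)), 55675) = Mul(Add(2773, 184), 55675) = Mul(2957, 55675) = 164630975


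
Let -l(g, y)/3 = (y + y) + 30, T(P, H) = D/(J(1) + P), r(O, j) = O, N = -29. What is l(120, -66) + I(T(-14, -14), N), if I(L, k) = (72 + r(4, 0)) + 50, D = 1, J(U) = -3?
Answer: 432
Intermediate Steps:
T(P, H) = 1/(-3 + P)
I(L, k) = 126 (I(L, k) = (72 + 4) + 50 = 76 + 50 = 126)
l(g, y) = -90 - 6*y (l(g, y) = -3*((y + y) + 30) = -3*(2*y + 30) = -3*(30 + 2*y) = -90 - 6*y)
l(120, -66) + I(T(-14, -14), N) = (-90 - 6*(-66)) + 126 = (-90 + 396) + 126 = 306 + 126 = 432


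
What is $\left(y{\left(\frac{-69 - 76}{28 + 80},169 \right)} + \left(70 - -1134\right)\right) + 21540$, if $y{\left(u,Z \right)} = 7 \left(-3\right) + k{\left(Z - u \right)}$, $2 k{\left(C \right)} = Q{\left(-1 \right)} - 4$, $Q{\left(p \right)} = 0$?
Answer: $22721$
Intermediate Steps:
$k{\left(C \right)} = -2$ ($k{\left(C \right)} = \frac{0 - 4}{2} = \frac{1}{2} \left(-4\right) = -2$)
$y{\left(u,Z \right)} = -23$ ($y{\left(u,Z \right)} = 7 \left(-3\right) - 2 = -21 - 2 = -23$)
$\left(y{\left(\frac{-69 - 76}{28 + 80},169 \right)} + \left(70 - -1134\right)\right) + 21540 = \left(-23 + \left(70 - -1134\right)\right) + 21540 = \left(-23 + \left(70 + 1134\right)\right) + 21540 = \left(-23 + 1204\right) + 21540 = 1181 + 21540 = 22721$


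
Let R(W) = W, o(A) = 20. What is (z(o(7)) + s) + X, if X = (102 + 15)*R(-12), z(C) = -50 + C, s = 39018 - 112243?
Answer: -74659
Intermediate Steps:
s = -73225
X = -1404 (X = (102 + 15)*(-12) = 117*(-12) = -1404)
(z(o(7)) + s) + X = ((-50 + 20) - 73225) - 1404 = (-30 - 73225) - 1404 = -73255 - 1404 = -74659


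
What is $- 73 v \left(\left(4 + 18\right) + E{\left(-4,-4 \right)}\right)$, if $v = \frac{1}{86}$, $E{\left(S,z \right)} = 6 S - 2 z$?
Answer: $- \frac{219}{43} \approx -5.093$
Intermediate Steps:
$E{\left(S,z \right)} = - 2 z + 6 S$
$v = \frac{1}{86} \approx 0.011628$
$- 73 v \left(\left(4 + 18\right) + E{\left(-4,-4 \right)}\right) = \left(-73\right) \frac{1}{86} \left(\left(4 + 18\right) + \left(\left(-2\right) \left(-4\right) + 6 \left(-4\right)\right)\right) = - \frac{73 \left(22 + \left(8 - 24\right)\right)}{86} = - \frac{73 \left(22 - 16\right)}{86} = \left(- \frac{73}{86}\right) 6 = - \frac{219}{43}$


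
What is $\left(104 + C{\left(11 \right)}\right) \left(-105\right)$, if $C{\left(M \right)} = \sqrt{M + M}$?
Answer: $-10920 - 105 \sqrt{22} \approx -11413.0$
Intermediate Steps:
$C{\left(M \right)} = \sqrt{2} \sqrt{M}$ ($C{\left(M \right)} = \sqrt{2 M} = \sqrt{2} \sqrt{M}$)
$\left(104 + C{\left(11 \right)}\right) \left(-105\right) = \left(104 + \sqrt{2} \sqrt{11}\right) \left(-105\right) = \left(104 + \sqrt{22}\right) \left(-105\right) = -10920 - 105 \sqrt{22}$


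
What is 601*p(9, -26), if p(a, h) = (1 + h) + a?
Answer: -9616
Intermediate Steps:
p(a, h) = 1 + a + h
601*p(9, -26) = 601*(1 + 9 - 26) = 601*(-16) = -9616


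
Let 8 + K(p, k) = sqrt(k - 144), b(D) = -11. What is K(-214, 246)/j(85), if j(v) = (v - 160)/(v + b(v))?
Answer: 592/75 - 74*sqrt(102)/75 ≈ -2.0715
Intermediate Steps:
K(p, k) = -8 + sqrt(-144 + k) (K(p, k) = -8 + sqrt(k - 144) = -8 + sqrt(-144 + k))
j(v) = (-160 + v)/(-11 + v) (j(v) = (v - 160)/(v - 11) = (-160 + v)/(-11 + v))
K(-214, 246)/j(85) = (-8 + sqrt(-144 + 246))/(((-160 + 85)/(-11 + 85))) = (-8 + sqrt(102))/((-75/74)) = (-8 + sqrt(102))/(((1/74)*(-75))) = (-8 + sqrt(102))/(-75/74) = (-8 + sqrt(102))*(-74/75) = 592/75 - 74*sqrt(102)/75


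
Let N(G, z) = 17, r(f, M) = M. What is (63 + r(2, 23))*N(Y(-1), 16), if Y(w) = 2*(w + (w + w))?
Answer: 1462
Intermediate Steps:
Y(w) = 6*w (Y(w) = 2*(w + 2*w) = 2*(3*w) = 6*w)
(63 + r(2, 23))*N(Y(-1), 16) = (63 + 23)*17 = 86*17 = 1462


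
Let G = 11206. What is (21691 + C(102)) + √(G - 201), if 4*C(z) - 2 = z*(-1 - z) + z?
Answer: 38181/2 + √11005 ≈ 19195.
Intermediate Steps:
C(z) = ½ + z/4 + z*(-1 - z)/4 (C(z) = ½ + (z*(-1 - z) + z)/4 = ½ + (z + z*(-1 - z))/4 = ½ + (z/4 + z*(-1 - z)/4) = ½ + z/4 + z*(-1 - z)/4)
(21691 + C(102)) + √(G - 201) = (21691 + (½ - ¼*102²)) + √(11206 - 201) = (21691 + (½ - ¼*10404)) + √11005 = (21691 + (½ - 2601)) + √11005 = (21691 - 5201/2) + √11005 = 38181/2 + √11005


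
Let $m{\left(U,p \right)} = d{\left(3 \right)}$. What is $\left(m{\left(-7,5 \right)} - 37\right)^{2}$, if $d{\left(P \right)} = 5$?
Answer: $1024$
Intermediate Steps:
$m{\left(U,p \right)} = 5$
$\left(m{\left(-7,5 \right)} - 37\right)^{2} = \left(5 - 37\right)^{2} = \left(-32\right)^{2} = 1024$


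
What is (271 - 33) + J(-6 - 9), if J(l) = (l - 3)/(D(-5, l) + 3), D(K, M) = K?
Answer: 247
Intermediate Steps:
J(l) = 3/2 - l/2 (J(l) = (l - 3)/(-5 + 3) = (-3 + l)/(-2) = (-3 + l)*(-½) = 3/2 - l/2)
(271 - 33) + J(-6 - 9) = (271 - 33) + (3/2 - (-6 - 9)/2) = 238 + (3/2 - ½*(-15)) = 238 + (3/2 + 15/2) = 238 + 9 = 247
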